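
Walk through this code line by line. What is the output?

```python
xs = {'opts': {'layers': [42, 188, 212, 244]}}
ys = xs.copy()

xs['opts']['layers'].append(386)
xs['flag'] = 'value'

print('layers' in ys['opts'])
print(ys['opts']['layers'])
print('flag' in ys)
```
True
[42, 188, 212, 244, 386]
False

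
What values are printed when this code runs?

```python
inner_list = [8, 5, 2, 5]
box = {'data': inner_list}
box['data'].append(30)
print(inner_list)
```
[8, 5, 2, 5, 30]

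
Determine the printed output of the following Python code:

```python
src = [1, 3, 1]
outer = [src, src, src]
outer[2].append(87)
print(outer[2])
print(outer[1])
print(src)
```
[1, 3, 1, 87]
[1, 3, 1, 87]
[1, 3, 1, 87]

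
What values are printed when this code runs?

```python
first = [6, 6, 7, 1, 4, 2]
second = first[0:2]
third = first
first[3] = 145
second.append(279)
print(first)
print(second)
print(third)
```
[6, 6, 7, 145, 4, 2]
[6, 6, 279]
[6, 6, 7, 145, 4, 2]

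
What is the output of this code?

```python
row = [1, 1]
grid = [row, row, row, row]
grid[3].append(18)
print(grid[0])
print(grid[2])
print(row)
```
[1, 1, 18]
[1, 1, 18]
[1, 1, 18]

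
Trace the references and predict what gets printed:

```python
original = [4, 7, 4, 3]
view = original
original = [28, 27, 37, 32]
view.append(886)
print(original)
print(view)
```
[28, 27, 37, 32]
[4, 7, 4, 3, 886]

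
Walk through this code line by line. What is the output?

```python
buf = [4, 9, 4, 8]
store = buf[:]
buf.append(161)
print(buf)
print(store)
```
[4, 9, 4, 8, 161]
[4, 9, 4, 8]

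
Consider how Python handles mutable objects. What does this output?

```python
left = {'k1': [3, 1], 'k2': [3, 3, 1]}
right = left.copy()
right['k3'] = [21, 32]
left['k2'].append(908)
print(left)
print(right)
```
{'k1': [3, 1], 'k2': [3, 3, 1, 908]}
{'k1': [3, 1], 'k2': [3, 3, 1, 908], 'k3': [21, 32]}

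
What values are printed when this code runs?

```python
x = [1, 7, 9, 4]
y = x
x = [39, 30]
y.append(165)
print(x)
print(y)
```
[39, 30]
[1, 7, 9, 4, 165]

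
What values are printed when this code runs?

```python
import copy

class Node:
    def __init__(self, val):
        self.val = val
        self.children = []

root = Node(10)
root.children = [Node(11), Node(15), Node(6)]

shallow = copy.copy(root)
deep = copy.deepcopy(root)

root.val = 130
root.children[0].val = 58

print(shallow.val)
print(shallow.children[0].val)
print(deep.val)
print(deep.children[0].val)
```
10
58
10
11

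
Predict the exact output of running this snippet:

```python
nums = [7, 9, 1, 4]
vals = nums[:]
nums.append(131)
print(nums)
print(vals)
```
[7, 9, 1, 4, 131]
[7, 9, 1, 4]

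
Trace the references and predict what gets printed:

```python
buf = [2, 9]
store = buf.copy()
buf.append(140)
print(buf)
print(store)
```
[2, 9, 140]
[2, 9]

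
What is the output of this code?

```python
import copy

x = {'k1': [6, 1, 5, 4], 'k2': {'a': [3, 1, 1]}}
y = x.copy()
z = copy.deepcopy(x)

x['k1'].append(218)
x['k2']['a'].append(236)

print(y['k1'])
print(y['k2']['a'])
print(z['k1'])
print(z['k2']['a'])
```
[6, 1, 5, 4, 218]
[3, 1, 1, 236]
[6, 1, 5, 4]
[3, 1, 1]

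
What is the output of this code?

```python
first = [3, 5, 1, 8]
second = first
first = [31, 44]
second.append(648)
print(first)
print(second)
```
[31, 44]
[3, 5, 1, 8, 648]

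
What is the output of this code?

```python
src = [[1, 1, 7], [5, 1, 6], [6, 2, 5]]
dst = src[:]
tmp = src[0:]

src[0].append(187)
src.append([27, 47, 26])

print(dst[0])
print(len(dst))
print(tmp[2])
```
[1, 1, 7, 187]
3
[6, 2, 5]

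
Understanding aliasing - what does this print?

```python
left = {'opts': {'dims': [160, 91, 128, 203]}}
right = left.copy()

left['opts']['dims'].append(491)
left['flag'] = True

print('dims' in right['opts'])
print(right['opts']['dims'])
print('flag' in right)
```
True
[160, 91, 128, 203, 491]
False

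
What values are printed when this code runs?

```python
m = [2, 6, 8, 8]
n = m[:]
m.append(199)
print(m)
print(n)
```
[2, 6, 8, 8, 199]
[2, 6, 8, 8]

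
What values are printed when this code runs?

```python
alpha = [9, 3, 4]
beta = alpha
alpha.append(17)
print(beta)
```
[9, 3, 4, 17]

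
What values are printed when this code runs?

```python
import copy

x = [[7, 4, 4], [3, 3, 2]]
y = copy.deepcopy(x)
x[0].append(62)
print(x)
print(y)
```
[[7, 4, 4, 62], [3, 3, 2]]
[[7, 4, 4], [3, 3, 2]]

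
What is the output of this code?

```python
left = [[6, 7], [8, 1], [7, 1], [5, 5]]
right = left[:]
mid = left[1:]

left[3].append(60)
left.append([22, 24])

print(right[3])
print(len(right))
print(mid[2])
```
[5, 5, 60]
4
[5, 5, 60]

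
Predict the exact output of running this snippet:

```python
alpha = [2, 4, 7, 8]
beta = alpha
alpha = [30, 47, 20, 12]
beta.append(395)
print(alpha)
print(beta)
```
[30, 47, 20, 12]
[2, 4, 7, 8, 395]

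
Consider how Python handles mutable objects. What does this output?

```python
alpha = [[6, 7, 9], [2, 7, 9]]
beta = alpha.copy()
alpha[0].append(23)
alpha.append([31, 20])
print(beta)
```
[[6, 7, 9, 23], [2, 7, 9]]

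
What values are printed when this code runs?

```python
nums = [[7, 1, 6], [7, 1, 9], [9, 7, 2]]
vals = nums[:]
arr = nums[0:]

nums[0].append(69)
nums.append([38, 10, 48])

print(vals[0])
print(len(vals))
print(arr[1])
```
[7, 1, 6, 69]
3
[7, 1, 9]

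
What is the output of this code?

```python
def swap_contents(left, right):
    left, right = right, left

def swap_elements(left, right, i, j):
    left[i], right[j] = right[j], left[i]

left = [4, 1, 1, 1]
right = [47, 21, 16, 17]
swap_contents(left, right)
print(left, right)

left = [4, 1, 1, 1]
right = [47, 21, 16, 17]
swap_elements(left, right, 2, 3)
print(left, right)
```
[4, 1, 1, 1] [47, 21, 16, 17]
[4, 1, 17, 1] [47, 21, 16, 1]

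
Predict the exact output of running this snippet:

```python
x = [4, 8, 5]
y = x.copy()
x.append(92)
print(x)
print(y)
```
[4, 8, 5, 92]
[4, 8, 5]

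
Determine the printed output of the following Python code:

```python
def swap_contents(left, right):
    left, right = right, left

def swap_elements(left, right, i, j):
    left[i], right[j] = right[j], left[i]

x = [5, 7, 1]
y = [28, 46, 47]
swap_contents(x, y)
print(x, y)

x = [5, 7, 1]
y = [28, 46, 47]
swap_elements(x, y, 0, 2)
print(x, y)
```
[5, 7, 1] [28, 46, 47]
[47, 7, 1] [28, 46, 5]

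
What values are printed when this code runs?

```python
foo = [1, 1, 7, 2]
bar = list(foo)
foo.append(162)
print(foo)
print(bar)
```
[1, 1, 7, 2, 162]
[1, 1, 7, 2]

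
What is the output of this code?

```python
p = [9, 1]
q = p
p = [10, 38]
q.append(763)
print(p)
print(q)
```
[10, 38]
[9, 1, 763]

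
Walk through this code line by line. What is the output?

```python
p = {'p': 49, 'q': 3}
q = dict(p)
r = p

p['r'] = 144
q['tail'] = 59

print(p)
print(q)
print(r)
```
{'p': 49, 'q': 3, 'r': 144}
{'p': 49, 'q': 3, 'tail': 59}
{'p': 49, 'q': 3, 'r': 144}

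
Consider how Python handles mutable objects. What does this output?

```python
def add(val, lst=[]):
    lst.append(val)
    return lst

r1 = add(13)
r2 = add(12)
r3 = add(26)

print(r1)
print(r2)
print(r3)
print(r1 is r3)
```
[13, 12, 26]
[13, 12, 26]
[13, 12, 26]
True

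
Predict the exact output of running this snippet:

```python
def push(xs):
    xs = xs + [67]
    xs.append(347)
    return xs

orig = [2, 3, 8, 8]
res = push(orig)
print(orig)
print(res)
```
[2, 3, 8, 8]
[2, 3, 8, 8, 67, 347]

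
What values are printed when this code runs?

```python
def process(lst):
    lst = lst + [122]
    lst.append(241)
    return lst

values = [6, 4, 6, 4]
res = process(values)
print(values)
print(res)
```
[6, 4, 6, 4]
[6, 4, 6, 4, 122, 241]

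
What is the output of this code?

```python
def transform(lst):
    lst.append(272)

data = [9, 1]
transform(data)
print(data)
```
[9, 1, 272]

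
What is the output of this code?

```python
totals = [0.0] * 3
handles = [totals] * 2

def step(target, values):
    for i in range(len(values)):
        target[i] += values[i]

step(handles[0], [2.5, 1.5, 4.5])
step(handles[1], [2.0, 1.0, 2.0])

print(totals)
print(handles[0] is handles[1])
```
[4.5, 2.5, 6.5]
True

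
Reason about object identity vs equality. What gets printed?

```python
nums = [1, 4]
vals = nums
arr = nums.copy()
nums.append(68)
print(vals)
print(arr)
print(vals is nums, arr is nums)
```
[1, 4, 68]
[1, 4]
True False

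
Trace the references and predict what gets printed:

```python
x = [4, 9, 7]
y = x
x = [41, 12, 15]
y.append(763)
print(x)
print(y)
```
[41, 12, 15]
[4, 9, 7, 763]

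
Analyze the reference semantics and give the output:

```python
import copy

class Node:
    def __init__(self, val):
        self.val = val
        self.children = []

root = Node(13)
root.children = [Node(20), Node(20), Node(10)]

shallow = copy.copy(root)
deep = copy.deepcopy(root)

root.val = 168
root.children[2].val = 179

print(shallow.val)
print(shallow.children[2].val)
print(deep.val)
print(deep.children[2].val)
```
13
179
13
10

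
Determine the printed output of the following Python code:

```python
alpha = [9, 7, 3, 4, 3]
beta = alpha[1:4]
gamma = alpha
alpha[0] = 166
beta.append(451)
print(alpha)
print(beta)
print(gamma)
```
[166, 7, 3, 4, 3]
[7, 3, 4, 451]
[166, 7, 3, 4, 3]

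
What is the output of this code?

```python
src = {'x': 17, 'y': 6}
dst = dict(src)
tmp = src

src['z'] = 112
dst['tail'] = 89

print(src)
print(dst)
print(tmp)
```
{'x': 17, 'y': 6, 'z': 112}
{'x': 17, 'y': 6, 'tail': 89}
{'x': 17, 'y': 6, 'z': 112}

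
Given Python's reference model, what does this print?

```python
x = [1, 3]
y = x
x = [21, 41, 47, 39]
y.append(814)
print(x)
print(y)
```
[21, 41, 47, 39]
[1, 3, 814]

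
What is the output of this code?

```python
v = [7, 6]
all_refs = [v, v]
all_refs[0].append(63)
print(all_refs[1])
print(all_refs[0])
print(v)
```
[7, 6, 63]
[7, 6, 63]
[7, 6, 63]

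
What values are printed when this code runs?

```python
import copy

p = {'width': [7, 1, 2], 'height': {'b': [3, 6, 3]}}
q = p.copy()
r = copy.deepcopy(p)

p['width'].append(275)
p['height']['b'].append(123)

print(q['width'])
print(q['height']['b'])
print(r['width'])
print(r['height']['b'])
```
[7, 1, 2, 275]
[3, 6, 3, 123]
[7, 1, 2]
[3, 6, 3]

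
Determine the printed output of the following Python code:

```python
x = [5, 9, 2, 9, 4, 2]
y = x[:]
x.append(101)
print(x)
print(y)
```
[5, 9, 2, 9, 4, 2, 101]
[5, 9, 2, 9, 4, 2]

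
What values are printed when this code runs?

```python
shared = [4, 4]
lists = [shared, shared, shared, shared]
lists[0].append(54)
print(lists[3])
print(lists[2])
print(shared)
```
[4, 4, 54]
[4, 4, 54]
[4, 4, 54]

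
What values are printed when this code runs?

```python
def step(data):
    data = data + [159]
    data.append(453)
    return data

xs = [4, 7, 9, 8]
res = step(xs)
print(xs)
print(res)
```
[4, 7, 9, 8]
[4, 7, 9, 8, 159, 453]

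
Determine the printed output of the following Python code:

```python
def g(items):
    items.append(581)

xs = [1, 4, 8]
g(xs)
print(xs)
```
[1, 4, 8, 581]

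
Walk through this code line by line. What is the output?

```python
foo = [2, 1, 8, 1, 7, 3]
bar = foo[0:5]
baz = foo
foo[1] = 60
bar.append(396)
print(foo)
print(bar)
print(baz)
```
[2, 60, 8, 1, 7, 3]
[2, 1, 8, 1, 7, 396]
[2, 60, 8, 1, 7, 3]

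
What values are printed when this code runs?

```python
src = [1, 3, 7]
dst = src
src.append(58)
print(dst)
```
[1, 3, 7, 58]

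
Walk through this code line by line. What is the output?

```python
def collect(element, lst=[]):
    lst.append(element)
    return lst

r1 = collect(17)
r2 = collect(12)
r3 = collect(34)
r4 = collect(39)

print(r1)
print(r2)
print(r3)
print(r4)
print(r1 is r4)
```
[17, 12, 34, 39]
[17, 12, 34, 39]
[17, 12, 34, 39]
[17, 12, 34, 39]
True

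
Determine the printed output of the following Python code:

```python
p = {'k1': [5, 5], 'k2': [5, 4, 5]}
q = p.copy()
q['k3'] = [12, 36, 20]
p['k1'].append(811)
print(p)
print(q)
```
{'k1': [5, 5, 811], 'k2': [5, 4, 5]}
{'k1': [5, 5, 811], 'k2': [5, 4, 5], 'k3': [12, 36, 20]}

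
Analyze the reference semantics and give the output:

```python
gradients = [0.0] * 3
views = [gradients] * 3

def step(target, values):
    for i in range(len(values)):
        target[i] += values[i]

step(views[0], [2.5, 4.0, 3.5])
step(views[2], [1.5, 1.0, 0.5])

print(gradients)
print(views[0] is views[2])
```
[4.0, 5.0, 4.0]
True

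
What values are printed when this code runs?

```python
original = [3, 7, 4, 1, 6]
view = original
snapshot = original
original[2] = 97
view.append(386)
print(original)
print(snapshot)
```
[3, 7, 97, 1, 6, 386]
[3, 7, 97, 1, 6, 386]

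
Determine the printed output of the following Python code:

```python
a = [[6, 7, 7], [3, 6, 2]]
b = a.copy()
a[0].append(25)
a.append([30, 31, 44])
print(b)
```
[[6, 7, 7, 25], [3, 6, 2]]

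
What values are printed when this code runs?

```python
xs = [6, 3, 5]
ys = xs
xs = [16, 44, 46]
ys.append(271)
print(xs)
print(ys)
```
[16, 44, 46]
[6, 3, 5, 271]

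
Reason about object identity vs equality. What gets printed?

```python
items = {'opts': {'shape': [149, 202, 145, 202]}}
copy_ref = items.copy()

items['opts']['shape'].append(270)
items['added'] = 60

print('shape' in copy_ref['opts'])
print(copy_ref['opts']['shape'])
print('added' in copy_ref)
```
True
[149, 202, 145, 202, 270]
False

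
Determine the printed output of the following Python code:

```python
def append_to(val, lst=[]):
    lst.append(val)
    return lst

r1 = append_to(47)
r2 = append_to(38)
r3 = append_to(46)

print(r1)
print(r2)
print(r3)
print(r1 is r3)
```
[47, 38, 46]
[47, 38, 46]
[47, 38, 46]
True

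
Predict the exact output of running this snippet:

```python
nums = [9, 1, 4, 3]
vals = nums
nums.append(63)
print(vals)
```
[9, 1, 4, 3, 63]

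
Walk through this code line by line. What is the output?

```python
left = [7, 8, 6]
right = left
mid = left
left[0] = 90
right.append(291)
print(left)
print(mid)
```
[90, 8, 6, 291]
[90, 8, 6, 291]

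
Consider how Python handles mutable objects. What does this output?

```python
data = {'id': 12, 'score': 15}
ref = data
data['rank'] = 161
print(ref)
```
{'id': 12, 'score': 15, 'rank': 161}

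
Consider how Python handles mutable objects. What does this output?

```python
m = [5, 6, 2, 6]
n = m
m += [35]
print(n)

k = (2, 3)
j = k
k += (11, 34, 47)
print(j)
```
[5, 6, 2, 6, 35]
(2, 3)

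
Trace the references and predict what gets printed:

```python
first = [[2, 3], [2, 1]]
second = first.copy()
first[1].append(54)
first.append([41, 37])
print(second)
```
[[2, 3], [2, 1, 54]]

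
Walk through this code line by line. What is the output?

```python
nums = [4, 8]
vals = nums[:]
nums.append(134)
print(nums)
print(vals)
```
[4, 8, 134]
[4, 8]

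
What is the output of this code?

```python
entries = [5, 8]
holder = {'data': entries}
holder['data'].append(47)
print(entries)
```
[5, 8, 47]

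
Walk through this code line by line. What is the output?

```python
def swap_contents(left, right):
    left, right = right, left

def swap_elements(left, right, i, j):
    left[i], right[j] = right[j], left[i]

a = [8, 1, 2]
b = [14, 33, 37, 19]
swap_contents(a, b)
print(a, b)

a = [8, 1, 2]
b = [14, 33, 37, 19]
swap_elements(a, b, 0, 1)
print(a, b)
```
[8, 1, 2] [14, 33, 37, 19]
[33, 1, 2] [14, 8, 37, 19]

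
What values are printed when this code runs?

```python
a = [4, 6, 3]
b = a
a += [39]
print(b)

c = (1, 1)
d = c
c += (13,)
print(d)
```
[4, 6, 3, 39]
(1, 1)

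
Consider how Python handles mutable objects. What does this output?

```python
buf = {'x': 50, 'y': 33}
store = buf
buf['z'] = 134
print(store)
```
{'x': 50, 'y': 33, 'z': 134}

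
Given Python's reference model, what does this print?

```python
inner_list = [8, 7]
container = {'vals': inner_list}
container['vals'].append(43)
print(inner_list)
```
[8, 7, 43]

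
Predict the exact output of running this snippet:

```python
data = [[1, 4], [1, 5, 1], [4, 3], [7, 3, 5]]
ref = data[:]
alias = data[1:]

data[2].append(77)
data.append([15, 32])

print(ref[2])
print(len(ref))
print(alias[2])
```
[4, 3, 77]
4
[7, 3, 5]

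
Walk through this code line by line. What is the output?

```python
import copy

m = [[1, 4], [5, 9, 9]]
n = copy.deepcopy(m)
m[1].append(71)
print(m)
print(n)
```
[[1, 4], [5, 9, 9, 71]]
[[1, 4], [5, 9, 9]]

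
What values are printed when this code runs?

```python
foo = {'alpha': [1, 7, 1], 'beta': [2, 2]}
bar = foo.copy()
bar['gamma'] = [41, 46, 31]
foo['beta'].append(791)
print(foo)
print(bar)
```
{'alpha': [1, 7, 1], 'beta': [2, 2, 791]}
{'alpha': [1, 7, 1], 'beta': [2, 2, 791], 'gamma': [41, 46, 31]}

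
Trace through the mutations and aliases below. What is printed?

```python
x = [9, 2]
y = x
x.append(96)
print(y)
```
[9, 2, 96]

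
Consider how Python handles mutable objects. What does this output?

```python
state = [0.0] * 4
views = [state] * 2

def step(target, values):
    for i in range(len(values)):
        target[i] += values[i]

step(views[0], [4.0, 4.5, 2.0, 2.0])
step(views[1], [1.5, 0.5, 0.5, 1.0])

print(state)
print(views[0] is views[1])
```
[5.5, 5.0, 2.5, 3.0]
True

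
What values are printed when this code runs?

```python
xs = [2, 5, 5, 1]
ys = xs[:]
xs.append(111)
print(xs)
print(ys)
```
[2, 5, 5, 1, 111]
[2, 5, 5, 1]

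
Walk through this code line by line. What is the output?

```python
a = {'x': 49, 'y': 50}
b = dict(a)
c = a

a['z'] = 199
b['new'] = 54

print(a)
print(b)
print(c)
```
{'x': 49, 'y': 50, 'z': 199}
{'x': 49, 'y': 50, 'new': 54}
{'x': 49, 'y': 50, 'z': 199}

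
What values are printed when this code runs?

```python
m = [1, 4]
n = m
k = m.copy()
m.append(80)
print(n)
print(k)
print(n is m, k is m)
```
[1, 4, 80]
[1, 4]
True False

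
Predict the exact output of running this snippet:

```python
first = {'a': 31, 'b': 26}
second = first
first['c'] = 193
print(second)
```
{'a': 31, 'b': 26, 'c': 193}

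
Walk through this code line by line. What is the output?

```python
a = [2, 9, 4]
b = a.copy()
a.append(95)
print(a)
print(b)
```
[2, 9, 4, 95]
[2, 9, 4]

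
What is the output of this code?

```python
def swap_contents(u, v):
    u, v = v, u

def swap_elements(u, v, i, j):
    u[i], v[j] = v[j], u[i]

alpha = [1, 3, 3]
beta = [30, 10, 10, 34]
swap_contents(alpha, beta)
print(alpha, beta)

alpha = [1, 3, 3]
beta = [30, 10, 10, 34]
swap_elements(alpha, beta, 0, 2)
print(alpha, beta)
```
[1, 3, 3] [30, 10, 10, 34]
[10, 3, 3] [30, 10, 1, 34]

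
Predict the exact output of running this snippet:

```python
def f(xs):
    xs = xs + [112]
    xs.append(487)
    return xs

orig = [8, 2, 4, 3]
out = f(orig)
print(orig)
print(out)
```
[8, 2, 4, 3]
[8, 2, 4, 3, 112, 487]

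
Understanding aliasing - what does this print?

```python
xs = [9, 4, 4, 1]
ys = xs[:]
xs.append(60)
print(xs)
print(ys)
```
[9, 4, 4, 1, 60]
[9, 4, 4, 1]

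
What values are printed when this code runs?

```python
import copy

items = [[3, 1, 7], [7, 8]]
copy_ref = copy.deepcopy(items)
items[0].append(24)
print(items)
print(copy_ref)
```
[[3, 1, 7, 24], [7, 8]]
[[3, 1, 7], [7, 8]]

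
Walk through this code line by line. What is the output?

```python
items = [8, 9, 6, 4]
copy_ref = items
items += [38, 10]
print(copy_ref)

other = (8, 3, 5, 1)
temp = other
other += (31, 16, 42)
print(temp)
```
[8, 9, 6, 4, 38, 10]
(8, 3, 5, 1)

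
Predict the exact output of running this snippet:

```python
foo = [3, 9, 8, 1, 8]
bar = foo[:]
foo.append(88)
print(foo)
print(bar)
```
[3, 9, 8, 1, 8, 88]
[3, 9, 8, 1, 8]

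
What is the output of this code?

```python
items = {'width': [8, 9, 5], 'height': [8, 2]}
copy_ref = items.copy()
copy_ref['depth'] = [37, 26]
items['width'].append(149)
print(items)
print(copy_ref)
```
{'width': [8, 9, 5, 149], 'height': [8, 2]}
{'width': [8, 9, 5, 149], 'height': [8, 2], 'depth': [37, 26]}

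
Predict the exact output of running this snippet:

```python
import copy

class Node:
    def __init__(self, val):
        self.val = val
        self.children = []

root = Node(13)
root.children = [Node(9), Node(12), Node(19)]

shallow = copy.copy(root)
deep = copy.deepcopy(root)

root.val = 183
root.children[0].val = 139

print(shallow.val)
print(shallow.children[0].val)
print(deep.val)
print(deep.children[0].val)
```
13
139
13
9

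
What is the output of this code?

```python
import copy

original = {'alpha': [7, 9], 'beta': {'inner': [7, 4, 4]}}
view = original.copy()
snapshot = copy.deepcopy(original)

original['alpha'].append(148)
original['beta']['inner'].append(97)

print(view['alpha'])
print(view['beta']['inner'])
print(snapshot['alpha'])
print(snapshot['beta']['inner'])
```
[7, 9, 148]
[7, 4, 4, 97]
[7, 9]
[7, 4, 4]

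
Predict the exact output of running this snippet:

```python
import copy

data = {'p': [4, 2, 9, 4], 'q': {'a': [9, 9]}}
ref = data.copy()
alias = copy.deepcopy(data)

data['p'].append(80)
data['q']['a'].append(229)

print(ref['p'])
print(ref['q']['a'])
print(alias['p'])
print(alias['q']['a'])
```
[4, 2, 9, 4, 80]
[9, 9, 229]
[4, 2, 9, 4]
[9, 9]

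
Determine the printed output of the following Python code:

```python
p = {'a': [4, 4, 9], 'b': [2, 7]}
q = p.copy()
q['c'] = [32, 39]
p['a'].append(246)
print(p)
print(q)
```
{'a': [4, 4, 9, 246], 'b': [2, 7]}
{'a': [4, 4, 9, 246], 'b': [2, 7], 'c': [32, 39]}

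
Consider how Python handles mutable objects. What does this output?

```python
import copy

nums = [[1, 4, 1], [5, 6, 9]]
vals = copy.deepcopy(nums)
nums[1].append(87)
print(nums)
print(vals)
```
[[1, 4, 1], [5, 6, 9, 87]]
[[1, 4, 1], [5, 6, 9]]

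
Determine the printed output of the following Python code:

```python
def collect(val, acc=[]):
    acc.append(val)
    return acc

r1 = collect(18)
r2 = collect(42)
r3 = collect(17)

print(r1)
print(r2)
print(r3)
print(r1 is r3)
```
[18, 42, 17]
[18, 42, 17]
[18, 42, 17]
True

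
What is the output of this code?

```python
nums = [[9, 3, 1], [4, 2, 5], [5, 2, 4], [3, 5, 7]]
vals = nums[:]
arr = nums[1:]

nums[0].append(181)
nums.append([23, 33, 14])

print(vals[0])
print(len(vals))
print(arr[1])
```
[9, 3, 1, 181]
4
[5, 2, 4]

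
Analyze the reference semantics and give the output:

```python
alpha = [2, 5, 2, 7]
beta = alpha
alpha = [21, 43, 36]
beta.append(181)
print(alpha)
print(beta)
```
[21, 43, 36]
[2, 5, 2, 7, 181]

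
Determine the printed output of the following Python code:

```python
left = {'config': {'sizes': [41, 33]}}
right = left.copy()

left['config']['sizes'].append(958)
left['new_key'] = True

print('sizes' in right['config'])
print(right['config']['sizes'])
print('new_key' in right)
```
True
[41, 33, 958]
False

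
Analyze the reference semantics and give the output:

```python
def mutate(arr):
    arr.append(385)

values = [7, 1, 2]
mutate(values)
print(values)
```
[7, 1, 2, 385]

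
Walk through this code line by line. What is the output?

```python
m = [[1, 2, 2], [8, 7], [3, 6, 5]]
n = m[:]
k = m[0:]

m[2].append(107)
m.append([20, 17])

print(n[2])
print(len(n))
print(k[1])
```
[3, 6, 5, 107]
3
[8, 7]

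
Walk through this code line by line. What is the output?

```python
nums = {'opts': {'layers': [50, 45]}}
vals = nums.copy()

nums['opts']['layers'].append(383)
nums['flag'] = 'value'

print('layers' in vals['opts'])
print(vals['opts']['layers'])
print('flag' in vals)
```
True
[50, 45, 383]
False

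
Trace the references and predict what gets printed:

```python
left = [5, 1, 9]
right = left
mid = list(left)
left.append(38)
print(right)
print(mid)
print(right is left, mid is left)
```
[5, 1, 9, 38]
[5, 1, 9]
True False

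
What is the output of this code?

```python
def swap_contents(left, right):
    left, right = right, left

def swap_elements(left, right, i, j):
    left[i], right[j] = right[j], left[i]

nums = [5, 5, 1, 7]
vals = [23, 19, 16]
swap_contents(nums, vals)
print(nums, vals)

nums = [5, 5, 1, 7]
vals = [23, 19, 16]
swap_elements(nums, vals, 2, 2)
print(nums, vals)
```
[5, 5, 1, 7] [23, 19, 16]
[5, 5, 16, 7] [23, 19, 1]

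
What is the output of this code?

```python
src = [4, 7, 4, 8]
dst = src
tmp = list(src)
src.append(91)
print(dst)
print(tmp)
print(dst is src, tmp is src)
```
[4, 7, 4, 8, 91]
[4, 7, 4, 8]
True False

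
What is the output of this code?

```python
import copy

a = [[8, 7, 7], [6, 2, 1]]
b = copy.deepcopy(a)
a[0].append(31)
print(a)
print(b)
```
[[8, 7, 7, 31], [6, 2, 1]]
[[8, 7, 7], [6, 2, 1]]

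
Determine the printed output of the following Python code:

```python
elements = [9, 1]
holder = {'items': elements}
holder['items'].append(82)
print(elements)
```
[9, 1, 82]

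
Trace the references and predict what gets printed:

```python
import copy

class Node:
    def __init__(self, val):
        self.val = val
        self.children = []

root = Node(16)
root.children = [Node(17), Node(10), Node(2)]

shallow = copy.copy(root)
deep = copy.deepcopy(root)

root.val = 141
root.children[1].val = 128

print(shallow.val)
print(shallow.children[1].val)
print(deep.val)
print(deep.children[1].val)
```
16
128
16
10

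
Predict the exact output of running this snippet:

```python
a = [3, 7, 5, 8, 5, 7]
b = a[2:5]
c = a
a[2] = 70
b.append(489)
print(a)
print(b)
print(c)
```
[3, 7, 70, 8, 5, 7]
[5, 8, 5, 489]
[3, 7, 70, 8, 5, 7]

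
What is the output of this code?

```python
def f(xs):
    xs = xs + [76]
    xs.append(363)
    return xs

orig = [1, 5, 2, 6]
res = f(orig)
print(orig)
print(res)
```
[1, 5, 2, 6]
[1, 5, 2, 6, 76, 363]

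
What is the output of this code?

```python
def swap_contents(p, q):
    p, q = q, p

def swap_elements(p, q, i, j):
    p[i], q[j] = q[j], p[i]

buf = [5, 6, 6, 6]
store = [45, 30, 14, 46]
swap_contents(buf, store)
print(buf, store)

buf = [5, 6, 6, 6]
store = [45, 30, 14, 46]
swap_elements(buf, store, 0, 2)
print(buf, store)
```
[5, 6, 6, 6] [45, 30, 14, 46]
[14, 6, 6, 6] [45, 30, 5, 46]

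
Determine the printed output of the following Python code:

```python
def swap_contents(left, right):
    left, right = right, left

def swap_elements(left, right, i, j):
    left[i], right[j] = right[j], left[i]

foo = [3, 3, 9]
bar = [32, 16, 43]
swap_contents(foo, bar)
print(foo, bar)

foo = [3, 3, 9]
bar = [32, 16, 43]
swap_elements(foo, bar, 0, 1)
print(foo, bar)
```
[3, 3, 9] [32, 16, 43]
[16, 3, 9] [32, 3, 43]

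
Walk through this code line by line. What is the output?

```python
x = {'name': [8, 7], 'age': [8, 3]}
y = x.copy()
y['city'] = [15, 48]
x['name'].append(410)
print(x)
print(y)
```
{'name': [8, 7, 410], 'age': [8, 3]}
{'name': [8, 7, 410], 'age': [8, 3], 'city': [15, 48]}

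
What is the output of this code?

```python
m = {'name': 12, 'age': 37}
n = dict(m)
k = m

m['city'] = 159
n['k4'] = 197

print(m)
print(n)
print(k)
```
{'name': 12, 'age': 37, 'city': 159}
{'name': 12, 'age': 37, 'k4': 197}
{'name': 12, 'age': 37, 'city': 159}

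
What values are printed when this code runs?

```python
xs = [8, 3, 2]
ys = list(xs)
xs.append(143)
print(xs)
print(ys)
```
[8, 3, 2, 143]
[8, 3, 2]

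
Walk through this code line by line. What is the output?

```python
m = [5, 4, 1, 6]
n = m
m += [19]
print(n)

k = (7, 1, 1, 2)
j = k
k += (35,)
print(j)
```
[5, 4, 1, 6, 19]
(7, 1, 1, 2)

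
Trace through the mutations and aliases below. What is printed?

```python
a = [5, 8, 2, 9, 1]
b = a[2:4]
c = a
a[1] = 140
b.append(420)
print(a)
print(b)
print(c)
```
[5, 140, 2, 9, 1]
[2, 9, 420]
[5, 140, 2, 9, 1]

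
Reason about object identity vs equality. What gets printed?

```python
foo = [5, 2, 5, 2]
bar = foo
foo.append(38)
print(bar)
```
[5, 2, 5, 2, 38]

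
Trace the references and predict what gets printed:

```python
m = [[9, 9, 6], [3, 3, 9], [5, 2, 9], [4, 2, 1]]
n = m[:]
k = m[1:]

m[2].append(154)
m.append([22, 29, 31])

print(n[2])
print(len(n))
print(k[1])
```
[5, 2, 9, 154]
4
[5, 2, 9, 154]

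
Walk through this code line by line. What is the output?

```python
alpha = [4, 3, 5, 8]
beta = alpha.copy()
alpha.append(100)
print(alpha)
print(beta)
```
[4, 3, 5, 8, 100]
[4, 3, 5, 8]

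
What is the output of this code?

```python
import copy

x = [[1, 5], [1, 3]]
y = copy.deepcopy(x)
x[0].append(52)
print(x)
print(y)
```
[[1, 5, 52], [1, 3]]
[[1, 5], [1, 3]]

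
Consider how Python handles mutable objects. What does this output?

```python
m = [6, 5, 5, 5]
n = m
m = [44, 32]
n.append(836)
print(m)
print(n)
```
[44, 32]
[6, 5, 5, 5, 836]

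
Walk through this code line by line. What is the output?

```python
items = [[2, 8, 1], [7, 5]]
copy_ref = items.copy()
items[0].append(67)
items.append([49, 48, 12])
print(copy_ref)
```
[[2, 8, 1, 67], [7, 5]]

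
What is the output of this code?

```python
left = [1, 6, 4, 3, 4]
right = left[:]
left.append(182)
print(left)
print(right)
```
[1, 6, 4, 3, 4, 182]
[1, 6, 4, 3, 4]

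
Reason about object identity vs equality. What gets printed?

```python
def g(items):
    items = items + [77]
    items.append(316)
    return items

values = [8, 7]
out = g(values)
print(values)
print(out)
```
[8, 7]
[8, 7, 77, 316]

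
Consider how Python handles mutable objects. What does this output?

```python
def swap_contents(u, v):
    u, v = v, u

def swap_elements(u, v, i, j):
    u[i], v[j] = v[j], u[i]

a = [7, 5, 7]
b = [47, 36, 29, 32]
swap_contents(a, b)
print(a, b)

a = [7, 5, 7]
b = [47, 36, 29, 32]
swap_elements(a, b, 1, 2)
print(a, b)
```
[7, 5, 7] [47, 36, 29, 32]
[7, 29, 7] [47, 36, 5, 32]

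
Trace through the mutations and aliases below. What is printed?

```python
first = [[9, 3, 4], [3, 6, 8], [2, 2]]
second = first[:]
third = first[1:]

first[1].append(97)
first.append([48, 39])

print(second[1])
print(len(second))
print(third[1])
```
[3, 6, 8, 97]
3
[2, 2]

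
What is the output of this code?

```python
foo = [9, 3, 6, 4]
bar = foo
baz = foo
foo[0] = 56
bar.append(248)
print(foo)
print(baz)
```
[56, 3, 6, 4, 248]
[56, 3, 6, 4, 248]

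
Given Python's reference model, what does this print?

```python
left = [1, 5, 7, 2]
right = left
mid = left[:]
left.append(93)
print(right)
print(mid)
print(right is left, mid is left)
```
[1, 5, 7, 2, 93]
[1, 5, 7, 2]
True False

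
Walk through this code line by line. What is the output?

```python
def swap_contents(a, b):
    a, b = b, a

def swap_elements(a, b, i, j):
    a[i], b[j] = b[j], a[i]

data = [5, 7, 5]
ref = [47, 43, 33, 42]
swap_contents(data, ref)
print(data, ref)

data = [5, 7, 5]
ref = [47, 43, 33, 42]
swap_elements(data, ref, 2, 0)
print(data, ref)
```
[5, 7, 5] [47, 43, 33, 42]
[5, 7, 47] [5, 43, 33, 42]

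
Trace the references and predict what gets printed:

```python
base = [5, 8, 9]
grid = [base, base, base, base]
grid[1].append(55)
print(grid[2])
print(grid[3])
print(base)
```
[5, 8, 9, 55]
[5, 8, 9, 55]
[5, 8, 9, 55]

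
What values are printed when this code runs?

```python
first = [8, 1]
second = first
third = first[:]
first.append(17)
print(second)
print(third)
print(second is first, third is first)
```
[8, 1, 17]
[8, 1]
True False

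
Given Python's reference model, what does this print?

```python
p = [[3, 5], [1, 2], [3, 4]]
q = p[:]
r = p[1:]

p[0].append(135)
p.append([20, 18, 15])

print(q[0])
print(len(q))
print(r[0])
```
[3, 5, 135]
3
[1, 2]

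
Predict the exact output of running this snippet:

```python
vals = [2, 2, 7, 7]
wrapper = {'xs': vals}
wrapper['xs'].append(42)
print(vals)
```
[2, 2, 7, 7, 42]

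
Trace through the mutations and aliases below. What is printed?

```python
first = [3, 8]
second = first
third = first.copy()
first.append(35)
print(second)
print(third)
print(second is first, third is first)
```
[3, 8, 35]
[3, 8]
True False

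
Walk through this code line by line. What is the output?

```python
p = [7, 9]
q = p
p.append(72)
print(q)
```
[7, 9, 72]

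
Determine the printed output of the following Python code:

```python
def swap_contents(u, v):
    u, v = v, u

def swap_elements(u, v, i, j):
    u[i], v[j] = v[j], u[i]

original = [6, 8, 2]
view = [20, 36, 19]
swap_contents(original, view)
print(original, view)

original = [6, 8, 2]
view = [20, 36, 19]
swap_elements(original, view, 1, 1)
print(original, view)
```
[6, 8, 2] [20, 36, 19]
[6, 36, 2] [20, 8, 19]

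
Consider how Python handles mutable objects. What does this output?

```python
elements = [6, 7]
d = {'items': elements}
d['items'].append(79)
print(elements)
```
[6, 7, 79]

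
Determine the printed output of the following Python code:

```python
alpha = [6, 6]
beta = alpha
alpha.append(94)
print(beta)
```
[6, 6, 94]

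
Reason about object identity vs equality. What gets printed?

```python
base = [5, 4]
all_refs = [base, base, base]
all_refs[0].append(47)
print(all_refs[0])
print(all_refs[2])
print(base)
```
[5, 4, 47]
[5, 4, 47]
[5, 4, 47]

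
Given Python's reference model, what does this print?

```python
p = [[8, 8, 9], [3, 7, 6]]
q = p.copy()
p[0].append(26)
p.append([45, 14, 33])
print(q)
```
[[8, 8, 9, 26], [3, 7, 6]]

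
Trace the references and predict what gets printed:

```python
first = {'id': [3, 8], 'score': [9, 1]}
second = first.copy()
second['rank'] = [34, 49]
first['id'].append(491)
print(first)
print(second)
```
{'id': [3, 8, 491], 'score': [9, 1]}
{'id': [3, 8, 491], 'score': [9, 1], 'rank': [34, 49]}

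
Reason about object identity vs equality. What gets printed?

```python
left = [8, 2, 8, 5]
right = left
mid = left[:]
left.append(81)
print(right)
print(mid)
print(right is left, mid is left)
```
[8, 2, 8, 5, 81]
[8, 2, 8, 5]
True False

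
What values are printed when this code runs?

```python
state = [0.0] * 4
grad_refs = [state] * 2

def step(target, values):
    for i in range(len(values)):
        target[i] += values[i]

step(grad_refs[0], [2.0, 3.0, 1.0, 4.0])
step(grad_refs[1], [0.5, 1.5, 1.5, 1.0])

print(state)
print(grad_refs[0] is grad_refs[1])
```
[2.5, 4.5, 2.5, 5.0]
True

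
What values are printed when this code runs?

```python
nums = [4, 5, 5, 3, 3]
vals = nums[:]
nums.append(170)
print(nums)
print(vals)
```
[4, 5, 5, 3, 3, 170]
[4, 5, 5, 3, 3]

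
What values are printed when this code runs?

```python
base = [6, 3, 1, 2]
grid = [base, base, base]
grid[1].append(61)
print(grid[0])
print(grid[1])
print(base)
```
[6, 3, 1, 2, 61]
[6, 3, 1, 2, 61]
[6, 3, 1, 2, 61]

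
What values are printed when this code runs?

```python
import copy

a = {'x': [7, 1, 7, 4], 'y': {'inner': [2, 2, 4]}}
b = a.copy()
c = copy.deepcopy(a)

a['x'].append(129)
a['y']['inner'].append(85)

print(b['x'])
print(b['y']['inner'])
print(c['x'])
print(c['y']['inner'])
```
[7, 1, 7, 4, 129]
[2, 2, 4, 85]
[7, 1, 7, 4]
[2, 2, 4]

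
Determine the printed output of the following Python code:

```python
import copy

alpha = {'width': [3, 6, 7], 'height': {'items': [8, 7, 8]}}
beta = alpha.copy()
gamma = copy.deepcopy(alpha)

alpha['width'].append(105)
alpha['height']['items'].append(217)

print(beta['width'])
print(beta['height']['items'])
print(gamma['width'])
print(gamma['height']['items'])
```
[3, 6, 7, 105]
[8, 7, 8, 217]
[3, 6, 7]
[8, 7, 8]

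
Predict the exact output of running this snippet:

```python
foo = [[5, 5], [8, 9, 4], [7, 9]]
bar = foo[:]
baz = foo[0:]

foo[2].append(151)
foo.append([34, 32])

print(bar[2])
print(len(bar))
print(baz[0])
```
[7, 9, 151]
3
[5, 5]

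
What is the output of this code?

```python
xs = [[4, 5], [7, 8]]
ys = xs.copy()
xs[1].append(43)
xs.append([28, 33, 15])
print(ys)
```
[[4, 5], [7, 8, 43]]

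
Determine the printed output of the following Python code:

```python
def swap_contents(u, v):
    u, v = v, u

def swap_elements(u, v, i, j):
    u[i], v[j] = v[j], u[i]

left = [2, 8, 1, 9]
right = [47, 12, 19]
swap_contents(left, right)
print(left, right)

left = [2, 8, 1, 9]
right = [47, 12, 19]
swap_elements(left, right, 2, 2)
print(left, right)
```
[2, 8, 1, 9] [47, 12, 19]
[2, 8, 19, 9] [47, 12, 1]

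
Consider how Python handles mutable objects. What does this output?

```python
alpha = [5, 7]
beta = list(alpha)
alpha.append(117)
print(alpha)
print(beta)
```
[5, 7, 117]
[5, 7]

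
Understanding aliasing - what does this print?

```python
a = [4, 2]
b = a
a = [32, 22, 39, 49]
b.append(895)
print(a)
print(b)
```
[32, 22, 39, 49]
[4, 2, 895]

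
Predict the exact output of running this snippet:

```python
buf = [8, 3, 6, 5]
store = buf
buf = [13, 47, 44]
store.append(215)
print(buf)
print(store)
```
[13, 47, 44]
[8, 3, 6, 5, 215]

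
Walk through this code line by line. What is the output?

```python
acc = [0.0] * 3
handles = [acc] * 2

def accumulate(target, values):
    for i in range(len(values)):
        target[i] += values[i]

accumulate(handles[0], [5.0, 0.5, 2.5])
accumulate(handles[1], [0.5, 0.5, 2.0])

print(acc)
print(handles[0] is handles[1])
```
[5.5, 1.0, 4.5]
True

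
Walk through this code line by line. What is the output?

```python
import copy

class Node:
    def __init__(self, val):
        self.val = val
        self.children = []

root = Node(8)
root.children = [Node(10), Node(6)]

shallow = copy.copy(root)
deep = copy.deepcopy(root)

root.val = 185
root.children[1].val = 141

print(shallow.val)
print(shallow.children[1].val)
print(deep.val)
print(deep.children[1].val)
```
8
141
8
6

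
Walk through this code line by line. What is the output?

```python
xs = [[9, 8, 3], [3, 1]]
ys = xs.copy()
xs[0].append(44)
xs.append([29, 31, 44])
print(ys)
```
[[9, 8, 3, 44], [3, 1]]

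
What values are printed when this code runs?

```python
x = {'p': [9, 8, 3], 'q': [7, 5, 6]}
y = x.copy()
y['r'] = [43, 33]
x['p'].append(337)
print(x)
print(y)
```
{'p': [9, 8, 3, 337], 'q': [7, 5, 6]}
{'p': [9, 8, 3, 337], 'q': [7, 5, 6], 'r': [43, 33]}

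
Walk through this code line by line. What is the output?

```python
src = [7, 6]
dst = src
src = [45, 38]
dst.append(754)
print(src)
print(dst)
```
[45, 38]
[7, 6, 754]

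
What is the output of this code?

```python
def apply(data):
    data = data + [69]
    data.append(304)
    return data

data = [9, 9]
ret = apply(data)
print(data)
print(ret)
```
[9, 9]
[9, 9, 69, 304]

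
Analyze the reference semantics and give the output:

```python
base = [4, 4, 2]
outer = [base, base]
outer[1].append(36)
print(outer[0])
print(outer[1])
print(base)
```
[4, 4, 2, 36]
[4, 4, 2, 36]
[4, 4, 2, 36]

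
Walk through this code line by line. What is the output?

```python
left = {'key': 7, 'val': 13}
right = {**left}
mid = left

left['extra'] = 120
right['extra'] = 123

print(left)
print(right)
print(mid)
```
{'key': 7, 'val': 13, 'extra': 120}
{'key': 7, 'val': 13, 'extra': 123}
{'key': 7, 'val': 13, 'extra': 120}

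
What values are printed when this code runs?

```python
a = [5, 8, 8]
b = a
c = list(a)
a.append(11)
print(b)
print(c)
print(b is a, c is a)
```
[5, 8, 8, 11]
[5, 8, 8]
True False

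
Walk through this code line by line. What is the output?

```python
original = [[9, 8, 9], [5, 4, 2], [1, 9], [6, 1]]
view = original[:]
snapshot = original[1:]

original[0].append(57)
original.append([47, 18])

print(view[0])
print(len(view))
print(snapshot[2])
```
[9, 8, 9, 57]
4
[6, 1]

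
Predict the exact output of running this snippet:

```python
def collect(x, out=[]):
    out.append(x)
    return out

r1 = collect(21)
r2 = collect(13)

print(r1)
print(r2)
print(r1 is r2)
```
[21, 13]
[21, 13]
True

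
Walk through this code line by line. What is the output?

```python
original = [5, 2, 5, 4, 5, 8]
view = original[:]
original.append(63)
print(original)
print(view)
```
[5, 2, 5, 4, 5, 8, 63]
[5, 2, 5, 4, 5, 8]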